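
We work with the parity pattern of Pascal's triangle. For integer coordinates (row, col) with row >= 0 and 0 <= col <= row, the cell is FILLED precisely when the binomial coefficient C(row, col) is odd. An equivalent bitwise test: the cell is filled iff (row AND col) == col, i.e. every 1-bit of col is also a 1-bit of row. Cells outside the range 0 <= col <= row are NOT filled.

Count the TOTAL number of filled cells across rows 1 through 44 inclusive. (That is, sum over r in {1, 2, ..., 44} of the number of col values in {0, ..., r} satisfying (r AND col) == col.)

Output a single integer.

Answer: 340

Derivation:
r1=1 pc1: +2 =2
r2=10 pc1: +2 =4
r3=11 pc2: +4 =8
r4=100 pc1: +2 =10
r5=101 pc2: +4 =14
r6=110 pc2: +4 =18
r7=111 pc3: +8 =26
r8=1000 pc1: +2 =28
r9=1001 pc2: +4 =32
r10=1010 pc2: +4 =36
r11=1011 pc3: +8 =44
r12=1100 pc2: +4 =48
r13=1101 pc3: +8 =56
r14=1110 pc3: +8 =64
r15=1111 pc4: +16 =80
r16=10000 pc1: +2 =82
r17=10001 pc2: +4 =86
r18=10010 pc2: +4 =90
r19=10011 pc3: +8 =98
r20=10100 pc2: +4 =102
r21=10101 pc3: +8 =110
r22=10110 pc3: +8 =118
r23=10111 pc4: +16 =134
r24=11000 pc2: +4 =138
r25=11001 pc3: +8 =146
r26=11010 pc3: +8 =154
r27=11011 pc4: +16 =170
r28=11100 pc3: +8 =178
r29=11101 pc4: +16 =194
r30=11110 pc4: +16 =210
r31=11111 pc5: +32 =242
r32=100000 pc1: +2 =244
r33=100001 pc2: +4 =248
r34=100010 pc2: +4 =252
r35=100011 pc3: +8 =260
r36=100100 pc2: +4 =264
r37=100101 pc3: +8 =272
r38=100110 pc3: +8 =280
r39=100111 pc4: +16 =296
r40=101000 pc2: +4 =300
r41=101001 pc3: +8 =308
r42=101010 pc3: +8 =316
r43=101011 pc4: +16 =332
r44=101100 pc3: +8 =340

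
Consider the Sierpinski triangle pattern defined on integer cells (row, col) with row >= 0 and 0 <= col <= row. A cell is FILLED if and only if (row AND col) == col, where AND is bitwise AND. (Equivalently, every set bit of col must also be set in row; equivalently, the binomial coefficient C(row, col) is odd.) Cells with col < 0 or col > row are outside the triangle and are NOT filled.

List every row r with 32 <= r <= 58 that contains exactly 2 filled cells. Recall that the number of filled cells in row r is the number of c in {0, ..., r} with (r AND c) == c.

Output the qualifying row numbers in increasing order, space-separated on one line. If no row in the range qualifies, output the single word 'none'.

Answer: 32

Derivation:
Row r has 2^popcount(r) filled cells, so we need popcount(r) = log2(2) = 1.
Scan r = 32..58 and keep those with exactly 1 one-bits:
r=32=100000 popcount=1 -> KEEP
r=33=100001 popcount=2 -> skip
r=34=100010 popcount=2 -> skip
r=35=100011 popcount=3 -> skip
r=36=100100 popcount=2 -> skip
r=37=100101 popcount=3 -> skip
r=38=100110 popcount=3 -> skip
r=39=100111 popcount=4 -> skip
r=40=101000 popcount=2 -> skip
r=41=101001 popcount=3 -> skip
r=42=101010 popcount=3 -> skip
r=43=101011 popcount=4 -> skip
r=44=101100 popcount=3 -> skip
r=45=101101 popcount=4 -> skip
r=46=101110 popcount=4 -> skip
r=47=101111 popcount=5 -> skip
r=48=110000 popcount=2 -> skip
r=49=110001 popcount=3 -> skip
r=50=110010 popcount=3 -> skip
r=51=110011 popcount=4 -> skip
r=52=110100 popcount=3 -> skip
r=53=110101 popcount=4 -> skip
r=54=110110 popcount=4 -> skip
r=55=110111 popcount=5 -> skip
r=56=111000 popcount=3 -> skip
r=57=111001 popcount=4 -> skip
r=58=111010 popcount=4 -> skip
Kept rows: 32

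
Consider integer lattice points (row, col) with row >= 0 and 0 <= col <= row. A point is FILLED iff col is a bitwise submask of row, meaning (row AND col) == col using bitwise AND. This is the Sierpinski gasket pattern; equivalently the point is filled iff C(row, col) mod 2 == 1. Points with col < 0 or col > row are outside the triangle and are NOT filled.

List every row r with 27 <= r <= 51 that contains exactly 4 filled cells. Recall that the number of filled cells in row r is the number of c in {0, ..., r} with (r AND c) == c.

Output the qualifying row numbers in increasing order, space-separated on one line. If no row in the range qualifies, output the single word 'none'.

Row r has 2^popcount(r) filled cells, so we need popcount(r) = log2(4) = 2.
Scan r = 27..51 and keep those with exactly 2 one-bits:
r=27=11011 popcount=4 -> skip
r=28=11100 popcount=3 -> skip
r=29=11101 popcount=4 -> skip
r=30=11110 popcount=4 -> skip
r=31=11111 popcount=5 -> skip
r=32=100000 popcount=1 -> skip
r=33=100001 popcount=2 -> KEEP
r=34=100010 popcount=2 -> KEEP
r=35=100011 popcount=3 -> skip
r=36=100100 popcount=2 -> KEEP
r=37=100101 popcount=3 -> skip
r=38=100110 popcount=3 -> skip
r=39=100111 popcount=4 -> skip
r=40=101000 popcount=2 -> KEEP
r=41=101001 popcount=3 -> skip
r=42=101010 popcount=3 -> skip
r=43=101011 popcount=4 -> skip
r=44=101100 popcount=3 -> skip
r=45=101101 popcount=4 -> skip
r=46=101110 popcount=4 -> skip
r=47=101111 popcount=5 -> skip
r=48=110000 popcount=2 -> KEEP
r=49=110001 popcount=3 -> skip
r=50=110010 popcount=3 -> skip
r=51=110011 popcount=4 -> skip
Kept rows: 33 34 36 40 48

Answer: 33 34 36 40 48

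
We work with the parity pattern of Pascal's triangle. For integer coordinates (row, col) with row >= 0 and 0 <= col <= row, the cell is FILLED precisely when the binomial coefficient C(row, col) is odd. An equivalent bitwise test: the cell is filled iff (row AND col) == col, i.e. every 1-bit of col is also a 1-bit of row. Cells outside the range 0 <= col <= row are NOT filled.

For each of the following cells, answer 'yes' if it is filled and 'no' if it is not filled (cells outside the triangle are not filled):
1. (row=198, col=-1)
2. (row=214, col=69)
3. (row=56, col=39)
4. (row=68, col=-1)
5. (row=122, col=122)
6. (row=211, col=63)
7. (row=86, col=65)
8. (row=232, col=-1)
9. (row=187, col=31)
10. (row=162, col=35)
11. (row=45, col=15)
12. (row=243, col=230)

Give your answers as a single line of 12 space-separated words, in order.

Answer: no no no no yes no no no no no no no

Derivation:
(198,-1): col outside [0, 198] -> not filled
(214,69): row=0b11010110, col=0b1000101, row AND col = 0b1000100 = 68; 68 != 69 -> empty
(56,39): row=0b111000, col=0b100111, row AND col = 0b100000 = 32; 32 != 39 -> empty
(68,-1): col outside [0, 68] -> not filled
(122,122): row=0b1111010, col=0b1111010, row AND col = 0b1111010 = 122; 122 == 122 -> filled
(211,63): row=0b11010011, col=0b111111, row AND col = 0b10011 = 19; 19 != 63 -> empty
(86,65): row=0b1010110, col=0b1000001, row AND col = 0b1000000 = 64; 64 != 65 -> empty
(232,-1): col outside [0, 232] -> not filled
(187,31): row=0b10111011, col=0b11111, row AND col = 0b11011 = 27; 27 != 31 -> empty
(162,35): row=0b10100010, col=0b100011, row AND col = 0b100010 = 34; 34 != 35 -> empty
(45,15): row=0b101101, col=0b1111, row AND col = 0b1101 = 13; 13 != 15 -> empty
(243,230): row=0b11110011, col=0b11100110, row AND col = 0b11100010 = 226; 226 != 230 -> empty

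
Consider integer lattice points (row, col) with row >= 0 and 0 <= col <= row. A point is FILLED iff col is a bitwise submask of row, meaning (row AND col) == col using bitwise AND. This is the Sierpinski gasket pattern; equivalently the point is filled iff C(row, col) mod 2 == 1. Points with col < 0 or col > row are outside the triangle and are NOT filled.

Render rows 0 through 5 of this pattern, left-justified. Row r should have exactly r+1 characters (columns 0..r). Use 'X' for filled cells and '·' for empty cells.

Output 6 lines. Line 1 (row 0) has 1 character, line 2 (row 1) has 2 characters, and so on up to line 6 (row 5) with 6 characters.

r0=0: X
r1=1: XX
r2=10: X·X
r3=11: XXXX
r4=100: X···X
r5=101: XX··XX

Answer: X
XX
X·X
XXXX
X···X
XX··XX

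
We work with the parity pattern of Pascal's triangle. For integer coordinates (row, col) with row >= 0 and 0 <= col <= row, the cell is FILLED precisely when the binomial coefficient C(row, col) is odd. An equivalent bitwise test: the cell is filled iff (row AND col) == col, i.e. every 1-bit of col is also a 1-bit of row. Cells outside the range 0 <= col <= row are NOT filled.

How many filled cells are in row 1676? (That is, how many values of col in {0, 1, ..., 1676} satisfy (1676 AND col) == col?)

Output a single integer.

Answer: 32

Derivation:
1676 in binary = 11010001100
popcount(1676) = number of 1-bits in 11010001100 = 5
A col c satisfies (1676 AND c) == c iff every set bit of c is also set in 1676; each of the 5 set bits of 1676 can independently be on or off in c.
count = 2^5 = 32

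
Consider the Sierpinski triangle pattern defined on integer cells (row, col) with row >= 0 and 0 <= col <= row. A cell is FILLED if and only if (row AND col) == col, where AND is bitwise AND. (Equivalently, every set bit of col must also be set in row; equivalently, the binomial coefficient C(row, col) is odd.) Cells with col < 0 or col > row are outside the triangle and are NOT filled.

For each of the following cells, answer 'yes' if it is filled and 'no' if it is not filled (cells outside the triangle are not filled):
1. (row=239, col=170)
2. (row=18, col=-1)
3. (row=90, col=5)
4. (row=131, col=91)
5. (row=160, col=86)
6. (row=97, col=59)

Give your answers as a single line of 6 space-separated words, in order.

Answer: yes no no no no no

Derivation:
(239,170): row=0b11101111, col=0b10101010, row AND col = 0b10101010 = 170; 170 == 170 -> filled
(18,-1): col outside [0, 18] -> not filled
(90,5): row=0b1011010, col=0b101, row AND col = 0b0 = 0; 0 != 5 -> empty
(131,91): row=0b10000011, col=0b1011011, row AND col = 0b11 = 3; 3 != 91 -> empty
(160,86): row=0b10100000, col=0b1010110, row AND col = 0b0 = 0; 0 != 86 -> empty
(97,59): row=0b1100001, col=0b111011, row AND col = 0b100001 = 33; 33 != 59 -> empty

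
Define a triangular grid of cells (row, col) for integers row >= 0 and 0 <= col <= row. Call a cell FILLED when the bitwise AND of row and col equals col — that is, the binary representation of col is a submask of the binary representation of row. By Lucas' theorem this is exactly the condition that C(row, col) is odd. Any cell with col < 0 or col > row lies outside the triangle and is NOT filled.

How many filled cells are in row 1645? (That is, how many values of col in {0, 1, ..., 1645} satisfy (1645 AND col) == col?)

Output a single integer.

Answer: 128

Derivation:
1645 in binary = 11001101101
popcount(1645) = number of 1-bits in 11001101101 = 7
A col c satisfies (1645 AND c) == c iff every set bit of c is also set in 1645; each of the 7 set bits of 1645 can independently be on or off in c.
count = 2^7 = 128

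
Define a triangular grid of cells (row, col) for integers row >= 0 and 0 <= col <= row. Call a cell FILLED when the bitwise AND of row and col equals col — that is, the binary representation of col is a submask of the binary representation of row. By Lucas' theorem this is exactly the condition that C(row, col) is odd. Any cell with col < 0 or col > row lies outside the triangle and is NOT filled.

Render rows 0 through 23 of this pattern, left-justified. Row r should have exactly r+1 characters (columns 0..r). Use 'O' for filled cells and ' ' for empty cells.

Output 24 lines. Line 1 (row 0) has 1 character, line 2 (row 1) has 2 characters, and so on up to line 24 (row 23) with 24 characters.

Answer: O
OO
O O
OOOO
O   O
OO  OO
O O O O
OOOOOOOO
O       O
OO      OO
O O     O O
OOOO    OOOO
O   O   O   O
OO  OO  OO  OO
O O O O O O O O
OOOOOOOOOOOOOOOO
O               O
OO              OO
O O             O O
OOOO            OOOO
O   O           O   O
OO  OO          OO  OO
O O O O         O O O O
OOOOOOOO        OOOOOOOO

Derivation:
r0=0: O
r1=1: OO
r2=10: O O
r3=11: OOOO
r4=100: O   O
r5=101: OO  OO
r6=110: O O O O
r7=111: OOOOOOOO
r8=1000: O       O
r9=1001: OO      OO
r10=1010: O O     O O
r11=1011: OOOO    OOOO
r12=1100: O   O   O   O
r13=1101: OO  OO  OO  OO
r14=1110: O O O O O O O O
r15=1111: OOOOOOOOOOOOOOOO
r16=10000: O               O
r17=10001: OO              OO
r18=10010: O O             O O
r19=10011: OOOO            OOOO
r20=10100: O   O           O   O
r21=10101: OO  OO          OO  OO
r22=10110: O O O O         O O O O
r23=10111: OOOOOOOO        OOOOOOOO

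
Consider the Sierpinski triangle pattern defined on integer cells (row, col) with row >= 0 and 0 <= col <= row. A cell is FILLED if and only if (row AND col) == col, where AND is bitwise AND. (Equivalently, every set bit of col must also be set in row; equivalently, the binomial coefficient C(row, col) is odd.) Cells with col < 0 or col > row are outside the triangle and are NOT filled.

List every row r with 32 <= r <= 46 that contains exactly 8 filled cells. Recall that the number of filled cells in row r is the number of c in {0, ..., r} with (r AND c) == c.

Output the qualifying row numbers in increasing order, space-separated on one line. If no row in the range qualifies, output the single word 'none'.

Row r has 2^popcount(r) filled cells, so we need popcount(r) = log2(8) = 3.
Scan r = 32..46 and keep those with exactly 3 one-bits:
r=32=100000 popcount=1 -> skip
r=33=100001 popcount=2 -> skip
r=34=100010 popcount=2 -> skip
r=35=100011 popcount=3 -> KEEP
r=36=100100 popcount=2 -> skip
r=37=100101 popcount=3 -> KEEP
r=38=100110 popcount=3 -> KEEP
r=39=100111 popcount=4 -> skip
r=40=101000 popcount=2 -> skip
r=41=101001 popcount=3 -> KEEP
r=42=101010 popcount=3 -> KEEP
r=43=101011 popcount=4 -> skip
r=44=101100 popcount=3 -> KEEP
r=45=101101 popcount=4 -> skip
r=46=101110 popcount=4 -> skip
Kept rows: 35 37 38 41 42 44

Answer: 35 37 38 41 42 44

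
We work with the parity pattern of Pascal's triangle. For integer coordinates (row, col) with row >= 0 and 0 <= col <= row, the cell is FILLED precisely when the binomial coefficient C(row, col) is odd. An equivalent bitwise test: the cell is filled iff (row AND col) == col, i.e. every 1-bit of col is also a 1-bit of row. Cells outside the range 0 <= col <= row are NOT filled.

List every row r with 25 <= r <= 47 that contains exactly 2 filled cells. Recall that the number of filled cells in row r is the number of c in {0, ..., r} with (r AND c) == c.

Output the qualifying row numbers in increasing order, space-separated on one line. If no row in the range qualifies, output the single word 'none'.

Row r has 2^popcount(r) filled cells, so we need popcount(r) = log2(2) = 1.
Scan r = 25..47 and keep those with exactly 1 one-bits:
r=25=11001 popcount=3 -> skip
r=26=11010 popcount=3 -> skip
r=27=11011 popcount=4 -> skip
r=28=11100 popcount=3 -> skip
r=29=11101 popcount=4 -> skip
r=30=11110 popcount=4 -> skip
r=31=11111 popcount=5 -> skip
r=32=100000 popcount=1 -> KEEP
r=33=100001 popcount=2 -> skip
r=34=100010 popcount=2 -> skip
r=35=100011 popcount=3 -> skip
r=36=100100 popcount=2 -> skip
r=37=100101 popcount=3 -> skip
r=38=100110 popcount=3 -> skip
r=39=100111 popcount=4 -> skip
r=40=101000 popcount=2 -> skip
r=41=101001 popcount=3 -> skip
r=42=101010 popcount=3 -> skip
r=43=101011 popcount=4 -> skip
r=44=101100 popcount=3 -> skip
r=45=101101 popcount=4 -> skip
r=46=101110 popcount=4 -> skip
r=47=101111 popcount=5 -> skip
Kept rows: 32

Answer: 32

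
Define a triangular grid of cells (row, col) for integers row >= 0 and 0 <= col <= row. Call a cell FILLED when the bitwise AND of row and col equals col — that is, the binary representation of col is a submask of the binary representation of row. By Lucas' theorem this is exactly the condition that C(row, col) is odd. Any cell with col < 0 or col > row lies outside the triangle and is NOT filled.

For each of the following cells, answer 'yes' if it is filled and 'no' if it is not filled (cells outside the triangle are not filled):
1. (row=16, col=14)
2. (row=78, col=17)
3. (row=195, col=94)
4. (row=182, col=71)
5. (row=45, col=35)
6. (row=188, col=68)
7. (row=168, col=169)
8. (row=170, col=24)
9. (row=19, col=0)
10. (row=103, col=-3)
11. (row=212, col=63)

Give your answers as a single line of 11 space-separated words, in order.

(16,14): row=0b10000, col=0b1110, row AND col = 0b0 = 0; 0 != 14 -> empty
(78,17): row=0b1001110, col=0b10001, row AND col = 0b0 = 0; 0 != 17 -> empty
(195,94): row=0b11000011, col=0b1011110, row AND col = 0b1000010 = 66; 66 != 94 -> empty
(182,71): row=0b10110110, col=0b1000111, row AND col = 0b110 = 6; 6 != 71 -> empty
(45,35): row=0b101101, col=0b100011, row AND col = 0b100001 = 33; 33 != 35 -> empty
(188,68): row=0b10111100, col=0b1000100, row AND col = 0b100 = 4; 4 != 68 -> empty
(168,169): col outside [0, 168] -> not filled
(170,24): row=0b10101010, col=0b11000, row AND col = 0b1000 = 8; 8 != 24 -> empty
(19,0): row=0b10011, col=0b0, row AND col = 0b0 = 0; 0 == 0 -> filled
(103,-3): col outside [0, 103] -> not filled
(212,63): row=0b11010100, col=0b111111, row AND col = 0b10100 = 20; 20 != 63 -> empty

Answer: no no no no no no no no yes no no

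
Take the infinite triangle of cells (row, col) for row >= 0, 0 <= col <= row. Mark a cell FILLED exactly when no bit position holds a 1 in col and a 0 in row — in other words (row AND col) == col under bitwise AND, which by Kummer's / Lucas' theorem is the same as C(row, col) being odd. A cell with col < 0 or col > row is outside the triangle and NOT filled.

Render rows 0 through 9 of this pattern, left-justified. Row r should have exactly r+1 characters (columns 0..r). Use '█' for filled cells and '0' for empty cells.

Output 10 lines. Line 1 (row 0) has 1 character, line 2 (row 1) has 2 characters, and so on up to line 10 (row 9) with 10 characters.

r0=0: █
r1=1: ██
r2=10: █0█
r3=11: ████
r4=100: █000█
r5=101: ██00██
r6=110: █0█0█0█
r7=111: ████████
r8=1000: █0000000█
r9=1001: ██000000██

Answer: █
██
█0█
████
█000█
██00██
█0█0█0█
████████
█0000000█
██000000██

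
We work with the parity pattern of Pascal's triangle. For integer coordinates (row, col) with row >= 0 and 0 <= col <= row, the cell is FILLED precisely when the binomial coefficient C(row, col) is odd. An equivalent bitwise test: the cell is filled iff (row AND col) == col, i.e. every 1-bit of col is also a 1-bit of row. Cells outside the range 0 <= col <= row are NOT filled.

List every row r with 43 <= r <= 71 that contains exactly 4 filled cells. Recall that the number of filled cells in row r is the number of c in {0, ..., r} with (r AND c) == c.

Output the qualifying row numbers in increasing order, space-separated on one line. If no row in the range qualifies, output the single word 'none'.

Answer: 48 65 66 68

Derivation:
Row r has 2^popcount(r) filled cells, so we need popcount(r) = log2(4) = 2.
Scan r = 43..71 and keep those with exactly 2 one-bits:
r=43=101011 popcount=4 -> skip
r=44=101100 popcount=3 -> skip
r=45=101101 popcount=4 -> skip
r=46=101110 popcount=4 -> skip
r=47=101111 popcount=5 -> skip
r=48=110000 popcount=2 -> KEEP
r=49=110001 popcount=3 -> skip
r=50=110010 popcount=3 -> skip
r=51=110011 popcount=4 -> skip
r=52=110100 popcount=3 -> skip
r=53=110101 popcount=4 -> skip
r=54=110110 popcount=4 -> skip
r=55=110111 popcount=5 -> skip
r=56=111000 popcount=3 -> skip
r=57=111001 popcount=4 -> skip
r=58=111010 popcount=4 -> skip
r=59=111011 popcount=5 -> skip
r=60=111100 popcount=4 -> skip
r=61=111101 popcount=5 -> skip
r=62=111110 popcount=5 -> skip
r=63=111111 popcount=6 -> skip
r=64=1000000 popcount=1 -> skip
r=65=1000001 popcount=2 -> KEEP
r=66=1000010 popcount=2 -> KEEP
r=67=1000011 popcount=3 -> skip
r=68=1000100 popcount=2 -> KEEP
r=69=1000101 popcount=3 -> skip
r=70=1000110 popcount=3 -> skip
r=71=1000111 popcount=4 -> skip
Kept rows: 48 65 66 68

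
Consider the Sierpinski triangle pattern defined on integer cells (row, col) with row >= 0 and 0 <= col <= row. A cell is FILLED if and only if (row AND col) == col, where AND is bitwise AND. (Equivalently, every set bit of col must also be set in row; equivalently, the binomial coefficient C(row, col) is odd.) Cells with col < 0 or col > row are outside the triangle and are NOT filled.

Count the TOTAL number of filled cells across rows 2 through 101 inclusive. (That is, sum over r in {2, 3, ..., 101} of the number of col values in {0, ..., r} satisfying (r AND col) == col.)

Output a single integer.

Answer: 1272

Derivation:
r2=10 pc1: +2 =2
r3=11 pc2: +4 =6
r4=100 pc1: +2 =8
r5=101 pc2: +4 =12
r6=110 pc2: +4 =16
r7=111 pc3: +8 =24
r8=1000 pc1: +2 =26
r9=1001 pc2: +4 =30
r10=1010 pc2: +4 =34
r11=1011 pc3: +8 =42
r12=1100 pc2: +4 =46
r13=1101 pc3: +8 =54
r14=1110 pc3: +8 =62
r15=1111 pc4: +16 =78
r16=10000 pc1: +2 =80
r17=10001 pc2: +4 =84
r18=10010 pc2: +4 =88
r19=10011 pc3: +8 =96
r20=10100 pc2: +4 =100
r21=10101 pc3: +8 =108
r22=10110 pc3: +8 =116
r23=10111 pc4: +16 =132
r24=11000 pc2: +4 =136
r25=11001 pc3: +8 =144
r26=11010 pc3: +8 =152
r27=11011 pc4: +16 =168
r28=11100 pc3: +8 =176
r29=11101 pc4: +16 =192
r30=11110 pc4: +16 =208
r31=11111 pc5: +32 =240
r32=100000 pc1: +2 =242
r33=100001 pc2: +4 =246
r34=100010 pc2: +4 =250
r35=100011 pc3: +8 =258
r36=100100 pc2: +4 =262
r37=100101 pc3: +8 =270
r38=100110 pc3: +8 =278
r39=100111 pc4: +16 =294
r40=101000 pc2: +4 =298
r41=101001 pc3: +8 =306
r42=101010 pc3: +8 =314
r43=101011 pc4: +16 =330
r44=101100 pc3: +8 =338
r45=101101 pc4: +16 =354
r46=101110 pc4: +16 =370
r47=101111 pc5: +32 =402
r48=110000 pc2: +4 =406
r49=110001 pc3: +8 =414
r50=110010 pc3: +8 =422
r51=110011 pc4: +16 =438
r52=110100 pc3: +8 =446
r53=110101 pc4: +16 =462
r54=110110 pc4: +16 =478
r55=110111 pc5: +32 =510
r56=111000 pc3: +8 =518
r57=111001 pc4: +16 =534
r58=111010 pc4: +16 =550
r59=111011 pc5: +32 =582
r60=111100 pc4: +16 =598
r61=111101 pc5: +32 =630
r62=111110 pc5: +32 =662
r63=111111 pc6: +64 =726
r64=1000000 pc1: +2 =728
r65=1000001 pc2: +4 =732
r66=1000010 pc2: +4 =736
r67=1000011 pc3: +8 =744
r68=1000100 pc2: +4 =748
r69=1000101 pc3: +8 =756
r70=1000110 pc3: +8 =764
r71=1000111 pc4: +16 =780
r72=1001000 pc2: +4 =784
r73=1001001 pc3: +8 =792
r74=1001010 pc3: +8 =800
r75=1001011 pc4: +16 =816
r76=1001100 pc3: +8 =824
r77=1001101 pc4: +16 =840
r78=1001110 pc4: +16 =856
r79=1001111 pc5: +32 =888
r80=1010000 pc2: +4 =892
r81=1010001 pc3: +8 =900
r82=1010010 pc3: +8 =908
r83=1010011 pc4: +16 =924
r84=1010100 pc3: +8 =932
r85=1010101 pc4: +16 =948
r86=1010110 pc4: +16 =964
r87=1010111 pc5: +32 =996
r88=1011000 pc3: +8 =1004
r89=1011001 pc4: +16 =1020
r90=1011010 pc4: +16 =1036
r91=1011011 pc5: +32 =1068
r92=1011100 pc4: +16 =1084
r93=1011101 pc5: +32 =1116
r94=1011110 pc5: +32 =1148
r95=1011111 pc6: +64 =1212
r96=1100000 pc2: +4 =1216
r97=1100001 pc3: +8 =1224
r98=1100010 pc3: +8 =1232
r99=1100011 pc4: +16 =1248
r100=1100100 pc3: +8 =1256
r101=1100101 pc4: +16 =1272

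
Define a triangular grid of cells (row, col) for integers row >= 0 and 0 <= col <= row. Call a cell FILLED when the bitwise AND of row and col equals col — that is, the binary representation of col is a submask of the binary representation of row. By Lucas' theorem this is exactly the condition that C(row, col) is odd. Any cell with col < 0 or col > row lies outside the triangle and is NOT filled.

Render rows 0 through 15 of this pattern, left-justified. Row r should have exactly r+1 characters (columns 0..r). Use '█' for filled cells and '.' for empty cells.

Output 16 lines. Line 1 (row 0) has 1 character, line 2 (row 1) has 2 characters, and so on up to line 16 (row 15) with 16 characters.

Answer: █
██
█.█
████
█...█
██..██
█.█.█.█
████████
█.......█
██......██
█.█.....█.█
████....████
█...█...█...█
██..██..██..██
█.█.█.█.█.█.█.█
████████████████

Derivation:
r0=0: █
r1=1: ██
r2=10: █.█
r3=11: ████
r4=100: █...█
r5=101: ██..██
r6=110: █.█.█.█
r7=111: ████████
r8=1000: █.......█
r9=1001: ██......██
r10=1010: █.█.....█.█
r11=1011: ████....████
r12=1100: █...█...█...█
r13=1101: ██..██..██..██
r14=1110: █.█.█.█.█.█.█.█
r15=1111: ████████████████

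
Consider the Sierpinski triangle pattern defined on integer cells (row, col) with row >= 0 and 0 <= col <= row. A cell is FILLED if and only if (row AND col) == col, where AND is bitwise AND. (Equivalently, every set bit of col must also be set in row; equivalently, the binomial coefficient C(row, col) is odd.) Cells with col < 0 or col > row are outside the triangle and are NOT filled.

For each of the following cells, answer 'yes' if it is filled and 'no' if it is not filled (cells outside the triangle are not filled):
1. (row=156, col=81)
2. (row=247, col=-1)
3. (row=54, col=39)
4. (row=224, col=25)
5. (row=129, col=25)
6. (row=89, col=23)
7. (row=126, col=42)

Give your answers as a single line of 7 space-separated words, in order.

Answer: no no no no no no yes

Derivation:
(156,81): row=0b10011100, col=0b1010001, row AND col = 0b10000 = 16; 16 != 81 -> empty
(247,-1): col outside [0, 247] -> not filled
(54,39): row=0b110110, col=0b100111, row AND col = 0b100110 = 38; 38 != 39 -> empty
(224,25): row=0b11100000, col=0b11001, row AND col = 0b0 = 0; 0 != 25 -> empty
(129,25): row=0b10000001, col=0b11001, row AND col = 0b1 = 1; 1 != 25 -> empty
(89,23): row=0b1011001, col=0b10111, row AND col = 0b10001 = 17; 17 != 23 -> empty
(126,42): row=0b1111110, col=0b101010, row AND col = 0b101010 = 42; 42 == 42 -> filled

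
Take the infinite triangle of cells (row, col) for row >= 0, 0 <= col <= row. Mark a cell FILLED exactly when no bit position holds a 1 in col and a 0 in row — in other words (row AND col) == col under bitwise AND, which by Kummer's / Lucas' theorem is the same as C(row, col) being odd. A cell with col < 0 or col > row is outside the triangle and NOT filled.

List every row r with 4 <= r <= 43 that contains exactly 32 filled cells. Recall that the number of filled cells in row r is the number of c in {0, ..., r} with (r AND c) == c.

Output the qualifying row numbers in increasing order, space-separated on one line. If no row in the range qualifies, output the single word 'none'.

Row r has 2^popcount(r) filled cells, so we need popcount(r) = log2(32) = 5.
Scan r = 4..43 and keep those with exactly 5 one-bits:
r=4=100 popcount=1 -> skip
r=5=101 popcount=2 -> skip
r=6=110 popcount=2 -> skip
r=7=111 popcount=3 -> skip
r=8=1000 popcount=1 -> skip
r=9=1001 popcount=2 -> skip
r=10=1010 popcount=2 -> skip
r=11=1011 popcount=3 -> skip
r=12=1100 popcount=2 -> skip
r=13=1101 popcount=3 -> skip
r=14=1110 popcount=3 -> skip
r=15=1111 popcount=4 -> skip
r=16=10000 popcount=1 -> skip
r=17=10001 popcount=2 -> skip
r=18=10010 popcount=2 -> skip
r=19=10011 popcount=3 -> skip
r=20=10100 popcount=2 -> skip
r=21=10101 popcount=3 -> skip
r=22=10110 popcount=3 -> skip
r=23=10111 popcount=4 -> skip
r=24=11000 popcount=2 -> skip
r=25=11001 popcount=3 -> skip
r=26=11010 popcount=3 -> skip
r=27=11011 popcount=4 -> skip
r=28=11100 popcount=3 -> skip
r=29=11101 popcount=4 -> skip
r=30=11110 popcount=4 -> skip
r=31=11111 popcount=5 -> KEEP
r=32=100000 popcount=1 -> skip
r=33=100001 popcount=2 -> skip
r=34=100010 popcount=2 -> skip
r=35=100011 popcount=3 -> skip
r=36=100100 popcount=2 -> skip
r=37=100101 popcount=3 -> skip
r=38=100110 popcount=3 -> skip
r=39=100111 popcount=4 -> skip
r=40=101000 popcount=2 -> skip
r=41=101001 popcount=3 -> skip
r=42=101010 popcount=3 -> skip
r=43=101011 popcount=4 -> skip
Kept rows: 31

Answer: 31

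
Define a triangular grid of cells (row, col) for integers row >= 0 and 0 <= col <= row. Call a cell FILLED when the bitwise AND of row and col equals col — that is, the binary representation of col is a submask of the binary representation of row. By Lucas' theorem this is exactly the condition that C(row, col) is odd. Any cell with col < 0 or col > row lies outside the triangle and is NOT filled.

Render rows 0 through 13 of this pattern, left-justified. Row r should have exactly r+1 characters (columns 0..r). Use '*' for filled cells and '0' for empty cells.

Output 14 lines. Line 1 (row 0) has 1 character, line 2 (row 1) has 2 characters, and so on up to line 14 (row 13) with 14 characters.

r0=0: *
r1=1: **
r2=10: *0*
r3=11: ****
r4=100: *000*
r5=101: **00**
r6=110: *0*0*0*
r7=111: ********
r8=1000: *0000000*
r9=1001: **000000**
r10=1010: *0*00000*0*
r11=1011: ****0000****
r12=1100: *000*000*000*
r13=1101: **00**00**00**

Answer: *
**
*0*
****
*000*
**00**
*0*0*0*
********
*0000000*
**000000**
*0*00000*0*
****0000****
*000*000*000*
**00**00**00**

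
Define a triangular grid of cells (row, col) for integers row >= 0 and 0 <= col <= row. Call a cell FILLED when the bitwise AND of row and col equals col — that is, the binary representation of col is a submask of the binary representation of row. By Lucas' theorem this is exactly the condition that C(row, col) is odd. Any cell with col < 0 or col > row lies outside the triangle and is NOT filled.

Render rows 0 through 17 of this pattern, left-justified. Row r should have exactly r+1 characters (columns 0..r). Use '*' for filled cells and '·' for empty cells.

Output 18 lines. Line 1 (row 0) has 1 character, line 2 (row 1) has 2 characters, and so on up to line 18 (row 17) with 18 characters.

r0=0: *
r1=1: **
r2=10: *·*
r3=11: ****
r4=100: *···*
r5=101: **··**
r6=110: *·*·*·*
r7=111: ********
r8=1000: *·······*
r9=1001: **······**
r10=1010: *·*·····*·*
r11=1011: ****····****
r12=1100: *···*···*···*
r13=1101: **··**··**··**
r14=1110: *·*·*·*·*·*·*·*
r15=1111: ****************
r16=10000: *···············*
r17=10001: **··············**

Answer: *
**
*·*
****
*···*
**··**
*·*·*·*
********
*·······*
**······**
*·*·····*·*
****····****
*···*···*···*
**··**··**··**
*·*·*·*·*·*·*·*
****************
*···············*
**··············**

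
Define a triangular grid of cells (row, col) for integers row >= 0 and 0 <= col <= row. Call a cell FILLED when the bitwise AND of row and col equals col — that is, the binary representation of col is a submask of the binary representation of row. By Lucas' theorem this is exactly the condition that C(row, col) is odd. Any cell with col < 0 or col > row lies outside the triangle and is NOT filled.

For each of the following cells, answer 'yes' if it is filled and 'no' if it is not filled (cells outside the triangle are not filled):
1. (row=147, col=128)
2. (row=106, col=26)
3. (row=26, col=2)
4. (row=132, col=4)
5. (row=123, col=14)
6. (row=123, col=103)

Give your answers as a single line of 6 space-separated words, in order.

(147,128): row=0b10010011, col=0b10000000, row AND col = 0b10000000 = 128; 128 == 128 -> filled
(106,26): row=0b1101010, col=0b11010, row AND col = 0b1010 = 10; 10 != 26 -> empty
(26,2): row=0b11010, col=0b10, row AND col = 0b10 = 2; 2 == 2 -> filled
(132,4): row=0b10000100, col=0b100, row AND col = 0b100 = 4; 4 == 4 -> filled
(123,14): row=0b1111011, col=0b1110, row AND col = 0b1010 = 10; 10 != 14 -> empty
(123,103): row=0b1111011, col=0b1100111, row AND col = 0b1100011 = 99; 99 != 103 -> empty

Answer: yes no yes yes no no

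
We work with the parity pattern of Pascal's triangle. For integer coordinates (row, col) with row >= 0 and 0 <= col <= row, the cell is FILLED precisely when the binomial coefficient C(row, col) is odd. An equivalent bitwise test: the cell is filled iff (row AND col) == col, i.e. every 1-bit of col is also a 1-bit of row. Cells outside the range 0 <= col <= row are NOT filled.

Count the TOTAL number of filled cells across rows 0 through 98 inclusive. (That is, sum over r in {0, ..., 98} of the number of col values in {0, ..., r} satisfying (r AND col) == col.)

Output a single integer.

Answer: 1235

Derivation:
r0=0 pc0: +1 =1
r1=1 pc1: +2 =3
r2=10 pc1: +2 =5
r3=11 pc2: +4 =9
r4=100 pc1: +2 =11
r5=101 pc2: +4 =15
r6=110 pc2: +4 =19
r7=111 pc3: +8 =27
r8=1000 pc1: +2 =29
r9=1001 pc2: +4 =33
r10=1010 pc2: +4 =37
r11=1011 pc3: +8 =45
r12=1100 pc2: +4 =49
r13=1101 pc3: +8 =57
r14=1110 pc3: +8 =65
r15=1111 pc4: +16 =81
r16=10000 pc1: +2 =83
r17=10001 pc2: +4 =87
r18=10010 pc2: +4 =91
r19=10011 pc3: +8 =99
r20=10100 pc2: +4 =103
r21=10101 pc3: +8 =111
r22=10110 pc3: +8 =119
r23=10111 pc4: +16 =135
r24=11000 pc2: +4 =139
r25=11001 pc3: +8 =147
r26=11010 pc3: +8 =155
r27=11011 pc4: +16 =171
r28=11100 pc3: +8 =179
r29=11101 pc4: +16 =195
r30=11110 pc4: +16 =211
r31=11111 pc5: +32 =243
r32=100000 pc1: +2 =245
r33=100001 pc2: +4 =249
r34=100010 pc2: +4 =253
r35=100011 pc3: +8 =261
r36=100100 pc2: +4 =265
r37=100101 pc3: +8 =273
r38=100110 pc3: +8 =281
r39=100111 pc4: +16 =297
r40=101000 pc2: +4 =301
r41=101001 pc3: +8 =309
r42=101010 pc3: +8 =317
r43=101011 pc4: +16 =333
r44=101100 pc3: +8 =341
r45=101101 pc4: +16 =357
r46=101110 pc4: +16 =373
r47=101111 pc5: +32 =405
r48=110000 pc2: +4 =409
r49=110001 pc3: +8 =417
r50=110010 pc3: +8 =425
r51=110011 pc4: +16 =441
r52=110100 pc3: +8 =449
r53=110101 pc4: +16 =465
r54=110110 pc4: +16 =481
r55=110111 pc5: +32 =513
r56=111000 pc3: +8 =521
r57=111001 pc4: +16 =537
r58=111010 pc4: +16 =553
r59=111011 pc5: +32 =585
r60=111100 pc4: +16 =601
r61=111101 pc5: +32 =633
r62=111110 pc5: +32 =665
r63=111111 pc6: +64 =729
r64=1000000 pc1: +2 =731
r65=1000001 pc2: +4 =735
r66=1000010 pc2: +4 =739
r67=1000011 pc3: +8 =747
r68=1000100 pc2: +4 =751
r69=1000101 pc3: +8 =759
r70=1000110 pc3: +8 =767
r71=1000111 pc4: +16 =783
r72=1001000 pc2: +4 =787
r73=1001001 pc3: +8 =795
r74=1001010 pc3: +8 =803
r75=1001011 pc4: +16 =819
r76=1001100 pc3: +8 =827
r77=1001101 pc4: +16 =843
r78=1001110 pc4: +16 =859
r79=1001111 pc5: +32 =891
r80=1010000 pc2: +4 =895
r81=1010001 pc3: +8 =903
r82=1010010 pc3: +8 =911
r83=1010011 pc4: +16 =927
r84=1010100 pc3: +8 =935
r85=1010101 pc4: +16 =951
r86=1010110 pc4: +16 =967
r87=1010111 pc5: +32 =999
r88=1011000 pc3: +8 =1007
r89=1011001 pc4: +16 =1023
r90=1011010 pc4: +16 =1039
r91=1011011 pc5: +32 =1071
r92=1011100 pc4: +16 =1087
r93=1011101 pc5: +32 =1119
r94=1011110 pc5: +32 =1151
r95=1011111 pc6: +64 =1215
r96=1100000 pc2: +4 =1219
r97=1100001 pc3: +8 =1227
r98=1100010 pc3: +8 =1235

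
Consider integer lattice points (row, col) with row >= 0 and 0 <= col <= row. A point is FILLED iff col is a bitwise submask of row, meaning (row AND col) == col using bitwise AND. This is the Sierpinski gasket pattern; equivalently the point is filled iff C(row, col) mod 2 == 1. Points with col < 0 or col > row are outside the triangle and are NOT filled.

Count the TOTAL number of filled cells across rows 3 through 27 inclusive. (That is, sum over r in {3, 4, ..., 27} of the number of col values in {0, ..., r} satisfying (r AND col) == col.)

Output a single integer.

Answer: 166

Derivation:
r3=11 pc2: +4 =4
r4=100 pc1: +2 =6
r5=101 pc2: +4 =10
r6=110 pc2: +4 =14
r7=111 pc3: +8 =22
r8=1000 pc1: +2 =24
r9=1001 pc2: +4 =28
r10=1010 pc2: +4 =32
r11=1011 pc3: +8 =40
r12=1100 pc2: +4 =44
r13=1101 pc3: +8 =52
r14=1110 pc3: +8 =60
r15=1111 pc4: +16 =76
r16=10000 pc1: +2 =78
r17=10001 pc2: +4 =82
r18=10010 pc2: +4 =86
r19=10011 pc3: +8 =94
r20=10100 pc2: +4 =98
r21=10101 pc3: +8 =106
r22=10110 pc3: +8 =114
r23=10111 pc4: +16 =130
r24=11000 pc2: +4 =134
r25=11001 pc3: +8 =142
r26=11010 pc3: +8 =150
r27=11011 pc4: +16 =166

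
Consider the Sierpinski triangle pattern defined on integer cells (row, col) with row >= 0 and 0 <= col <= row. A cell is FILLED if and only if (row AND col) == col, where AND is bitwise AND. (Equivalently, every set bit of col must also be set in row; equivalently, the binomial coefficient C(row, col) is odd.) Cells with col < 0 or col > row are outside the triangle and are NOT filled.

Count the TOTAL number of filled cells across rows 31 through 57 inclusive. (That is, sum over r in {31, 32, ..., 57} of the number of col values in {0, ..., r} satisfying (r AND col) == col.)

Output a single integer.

Answer: 326

Derivation:
r31=11111 pc5: +32 =32
r32=100000 pc1: +2 =34
r33=100001 pc2: +4 =38
r34=100010 pc2: +4 =42
r35=100011 pc3: +8 =50
r36=100100 pc2: +4 =54
r37=100101 pc3: +8 =62
r38=100110 pc3: +8 =70
r39=100111 pc4: +16 =86
r40=101000 pc2: +4 =90
r41=101001 pc3: +8 =98
r42=101010 pc3: +8 =106
r43=101011 pc4: +16 =122
r44=101100 pc3: +8 =130
r45=101101 pc4: +16 =146
r46=101110 pc4: +16 =162
r47=101111 pc5: +32 =194
r48=110000 pc2: +4 =198
r49=110001 pc3: +8 =206
r50=110010 pc3: +8 =214
r51=110011 pc4: +16 =230
r52=110100 pc3: +8 =238
r53=110101 pc4: +16 =254
r54=110110 pc4: +16 =270
r55=110111 pc5: +32 =302
r56=111000 pc3: +8 =310
r57=111001 pc4: +16 =326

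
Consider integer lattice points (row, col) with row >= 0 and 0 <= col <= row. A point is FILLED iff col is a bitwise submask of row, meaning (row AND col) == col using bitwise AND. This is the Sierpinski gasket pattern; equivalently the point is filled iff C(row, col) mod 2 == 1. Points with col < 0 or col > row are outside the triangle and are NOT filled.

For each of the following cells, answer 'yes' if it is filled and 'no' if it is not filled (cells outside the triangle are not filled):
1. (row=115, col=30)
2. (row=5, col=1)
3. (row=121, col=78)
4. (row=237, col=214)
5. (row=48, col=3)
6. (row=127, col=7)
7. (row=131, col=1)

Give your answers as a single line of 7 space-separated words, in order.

Answer: no yes no no no yes yes

Derivation:
(115,30): row=0b1110011, col=0b11110, row AND col = 0b10010 = 18; 18 != 30 -> empty
(5,1): row=0b101, col=0b1, row AND col = 0b1 = 1; 1 == 1 -> filled
(121,78): row=0b1111001, col=0b1001110, row AND col = 0b1001000 = 72; 72 != 78 -> empty
(237,214): row=0b11101101, col=0b11010110, row AND col = 0b11000100 = 196; 196 != 214 -> empty
(48,3): row=0b110000, col=0b11, row AND col = 0b0 = 0; 0 != 3 -> empty
(127,7): row=0b1111111, col=0b111, row AND col = 0b111 = 7; 7 == 7 -> filled
(131,1): row=0b10000011, col=0b1, row AND col = 0b1 = 1; 1 == 1 -> filled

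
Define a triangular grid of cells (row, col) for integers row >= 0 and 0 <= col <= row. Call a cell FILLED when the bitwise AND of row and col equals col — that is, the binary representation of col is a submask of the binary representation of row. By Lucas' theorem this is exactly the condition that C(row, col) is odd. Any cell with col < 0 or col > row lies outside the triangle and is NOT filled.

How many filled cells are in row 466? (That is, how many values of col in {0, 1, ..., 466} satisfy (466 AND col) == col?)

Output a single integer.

466 in binary = 111010010
popcount(466) = number of 1-bits in 111010010 = 5
A col c satisfies (466 AND c) == c iff every set bit of c is also set in 466; each of the 5 set bits of 466 can independently be on or off in c.
count = 2^5 = 32

Answer: 32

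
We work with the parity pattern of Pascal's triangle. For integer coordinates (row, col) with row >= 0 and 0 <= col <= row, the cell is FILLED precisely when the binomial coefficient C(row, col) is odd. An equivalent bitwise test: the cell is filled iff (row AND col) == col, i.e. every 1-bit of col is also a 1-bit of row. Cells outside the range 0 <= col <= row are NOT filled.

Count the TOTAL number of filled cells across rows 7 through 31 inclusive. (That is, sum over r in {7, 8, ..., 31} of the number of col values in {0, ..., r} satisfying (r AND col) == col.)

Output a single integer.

r7=111 pc3: +8 =8
r8=1000 pc1: +2 =10
r9=1001 pc2: +4 =14
r10=1010 pc2: +4 =18
r11=1011 pc3: +8 =26
r12=1100 pc2: +4 =30
r13=1101 pc3: +8 =38
r14=1110 pc3: +8 =46
r15=1111 pc4: +16 =62
r16=10000 pc1: +2 =64
r17=10001 pc2: +4 =68
r18=10010 pc2: +4 =72
r19=10011 pc3: +8 =80
r20=10100 pc2: +4 =84
r21=10101 pc3: +8 =92
r22=10110 pc3: +8 =100
r23=10111 pc4: +16 =116
r24=11000 pc2: +4 =120
r25=11001 pc3: +8 =128
r26=11010 pc3: +8 =136
r27=11011 pc4: +16 =152
r28=11100 pc3: +8 =160
r29=11101 pc4: +16 =176
r30=11110 pc4: +16 =192
r31=11111 pc5: +32 =224

Answer: 224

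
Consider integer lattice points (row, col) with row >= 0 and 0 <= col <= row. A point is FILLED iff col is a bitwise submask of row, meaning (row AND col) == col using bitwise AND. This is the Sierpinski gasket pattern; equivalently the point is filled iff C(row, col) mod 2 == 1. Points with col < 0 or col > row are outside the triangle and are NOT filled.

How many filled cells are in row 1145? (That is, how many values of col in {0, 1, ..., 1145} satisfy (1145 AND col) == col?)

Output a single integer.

Answer: 64

Derivation:
1145 in binary = 10001111001
popcount(1145) = number of 1-bits in 10001111001 = 6
A col c satisfies (1145 AND c) == c iff every set bit of c is also set in 1145; each of the 6 set bits of 1145 can independently be on or off in c.
count = 2^6 = 64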